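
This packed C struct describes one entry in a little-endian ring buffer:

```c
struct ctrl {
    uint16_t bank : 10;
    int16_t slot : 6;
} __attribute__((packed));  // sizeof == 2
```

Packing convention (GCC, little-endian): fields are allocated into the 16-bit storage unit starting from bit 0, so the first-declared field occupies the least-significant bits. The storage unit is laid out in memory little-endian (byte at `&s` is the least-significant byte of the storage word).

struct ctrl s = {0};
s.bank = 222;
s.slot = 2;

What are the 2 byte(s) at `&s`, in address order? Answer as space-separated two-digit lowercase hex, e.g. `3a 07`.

de 08

bank (10b) val=222 bits=0xde at bit 0: 0x00de
slot (6b) val=2 bits=0x2 at bit 10: 0x08de
word = 0x08de → little-endian bytes:
  [0]=0xde  [1]=0x08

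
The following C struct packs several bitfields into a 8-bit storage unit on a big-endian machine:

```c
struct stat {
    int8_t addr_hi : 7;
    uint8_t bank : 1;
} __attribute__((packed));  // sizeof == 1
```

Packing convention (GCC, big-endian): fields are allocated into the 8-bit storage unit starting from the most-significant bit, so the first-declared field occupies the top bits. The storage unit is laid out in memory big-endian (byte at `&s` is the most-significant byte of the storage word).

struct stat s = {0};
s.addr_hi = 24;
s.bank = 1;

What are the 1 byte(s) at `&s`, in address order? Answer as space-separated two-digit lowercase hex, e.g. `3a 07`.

31

addr_hi (7b) val=24 bits=0x18 at bit 1: 0x30
bank (1b) val=1 bits=0x1 at bit 0: 0x31
word = 0x31 → big-endian bytes:
  [0]=0x31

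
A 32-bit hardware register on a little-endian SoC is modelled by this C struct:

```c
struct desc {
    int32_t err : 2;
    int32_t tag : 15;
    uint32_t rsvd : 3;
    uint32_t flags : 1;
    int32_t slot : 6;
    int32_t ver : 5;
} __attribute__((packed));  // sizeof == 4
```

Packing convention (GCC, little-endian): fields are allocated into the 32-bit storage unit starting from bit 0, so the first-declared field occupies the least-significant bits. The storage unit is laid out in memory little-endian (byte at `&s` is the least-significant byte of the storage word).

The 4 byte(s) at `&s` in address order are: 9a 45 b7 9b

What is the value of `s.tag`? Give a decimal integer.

-11930

[0]=0x9a [1]=0x45 [2]=0xb7 [3]=0x9b (little-endian) → word 0x9bb7459a
err [0+:2] = (word>>0) & 0x3 = 2
tag [2+:15] = (word>>2) & 0x7fff = 20838  ←
rsvd [17+:3] = (word>>17) & 0x7 = 3
flags [20+:1] = (word>>20) & 0x1 = 1
slot [21+:6] = (word>>21) & 0x3f = 29
ver [27+:5] = (word>>27) & 0x1f = 19
tag signed 15b, MSB=1: 20838 - 32768 = -11930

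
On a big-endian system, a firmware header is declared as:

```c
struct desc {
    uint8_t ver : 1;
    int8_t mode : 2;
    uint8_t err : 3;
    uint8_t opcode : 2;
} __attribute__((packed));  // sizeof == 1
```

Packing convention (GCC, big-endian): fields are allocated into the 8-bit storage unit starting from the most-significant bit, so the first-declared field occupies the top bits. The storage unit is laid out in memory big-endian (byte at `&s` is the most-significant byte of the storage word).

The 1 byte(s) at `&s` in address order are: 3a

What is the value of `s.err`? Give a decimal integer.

[0]=0x3a (big-endian) → word 0x3a
ver:1 @ bit 7 → (0x3a>>7)&0x1 = 0x0
mode:2 @ bit 5 → (0x3a>>5)&0x3 = 0x1
err:3 @ bit 2 → (0x3a>>2)&0x7 = 0x6  ←
opcode:2 @ bit 0 → (0x3a>>0)&0x3 = 0x2

6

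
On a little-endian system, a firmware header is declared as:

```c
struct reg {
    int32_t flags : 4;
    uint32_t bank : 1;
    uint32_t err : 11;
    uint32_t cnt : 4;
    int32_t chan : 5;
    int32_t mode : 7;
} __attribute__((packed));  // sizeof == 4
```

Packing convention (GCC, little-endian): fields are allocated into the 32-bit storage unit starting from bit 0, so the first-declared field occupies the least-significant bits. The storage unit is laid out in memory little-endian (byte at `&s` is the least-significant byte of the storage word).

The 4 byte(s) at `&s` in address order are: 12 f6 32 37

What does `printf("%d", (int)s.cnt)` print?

[0]=0x12 [1]=0xf6 [2]=0x32 [3]=0x37 (little-endian) → word 0x3732f612
flags [0+:4] = (word>>0) & 0xf = 2
bank [4+:1] = (word>>4) & 0x1 = 1
err [5+:11] = (word>>5) & 0x7ff = 1968
cnt [16+:4] = (word>>16) & 0xf = 2  ←
chan [20+:5] = (word>>20) & 0x1f = 19
mode [25+:7] = (word>>25) & 0x7f = 27

2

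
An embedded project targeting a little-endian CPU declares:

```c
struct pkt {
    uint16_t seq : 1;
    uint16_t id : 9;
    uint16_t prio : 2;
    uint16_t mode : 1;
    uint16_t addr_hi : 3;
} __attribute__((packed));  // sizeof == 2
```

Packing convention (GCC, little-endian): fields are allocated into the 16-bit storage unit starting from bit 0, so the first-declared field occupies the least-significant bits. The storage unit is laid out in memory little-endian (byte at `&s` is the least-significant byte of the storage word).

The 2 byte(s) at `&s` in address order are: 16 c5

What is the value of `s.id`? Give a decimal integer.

[0]=0x16 [1]=0xc5 (little-endian) → word 0xc516
seq:1 @ bit 0 → (0xc516>>0)&0x1 = 0x0
id:9 @ bit 1 → (0xc516>>1)&0x1ff = 0x8b  ←
prio:2 @ bit 10 → (0xc516>>10)&0x3 = 0x1
mode:1 @ bit 12 → (0xc516>>12)&0x1 = 0x0
addr_hi:3 @ bit 13 → (0xc516>>13)&0x7 = 0x6

139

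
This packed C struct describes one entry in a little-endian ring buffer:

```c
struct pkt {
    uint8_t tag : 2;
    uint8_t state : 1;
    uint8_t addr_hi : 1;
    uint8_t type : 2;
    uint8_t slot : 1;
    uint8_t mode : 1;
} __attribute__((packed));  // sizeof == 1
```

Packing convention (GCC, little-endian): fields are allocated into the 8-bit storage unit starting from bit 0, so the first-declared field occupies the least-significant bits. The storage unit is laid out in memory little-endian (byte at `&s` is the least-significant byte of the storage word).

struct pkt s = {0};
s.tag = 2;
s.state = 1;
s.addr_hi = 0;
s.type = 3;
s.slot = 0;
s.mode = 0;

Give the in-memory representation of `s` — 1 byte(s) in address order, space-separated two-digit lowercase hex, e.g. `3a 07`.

36

[0+:2] tag=2 & 0x3 = 0x2; word=0x02
[2+:1] state=1 & 0x1 = 0x1; word=0x06
[3+:1] addr_hi=0 & 0x1 = 0x0; word=0x06
[4+:2] type=3 & 0x3 = 0x3; word=0x36
[6+:1] slot=0 & 0x1 = 0x0; word=0x36
[7+:1] mode=0 & 0x1 = 0x0; word=0x36
word = 0x36 → little-endian bytes:
  [0]=0x36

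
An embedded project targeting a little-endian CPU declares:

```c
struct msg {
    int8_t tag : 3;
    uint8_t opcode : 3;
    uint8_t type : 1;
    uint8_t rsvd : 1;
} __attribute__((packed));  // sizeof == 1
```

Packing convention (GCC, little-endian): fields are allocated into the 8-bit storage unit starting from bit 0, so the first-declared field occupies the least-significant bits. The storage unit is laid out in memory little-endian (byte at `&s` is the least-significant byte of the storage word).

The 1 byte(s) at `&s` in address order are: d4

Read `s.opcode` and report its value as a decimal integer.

2

[0]=0xd4 (little-endian) → word 0xd4
tag [0+:3] = (word>>0) & 0x7 = 4
opcode [3+:3] = (word>>3) & 0x7 = 2  ←
type [6+:1] = (word>>6) & 0x1 = 1
rsvd [7+:1] = (word>>7) & 0x1 = 1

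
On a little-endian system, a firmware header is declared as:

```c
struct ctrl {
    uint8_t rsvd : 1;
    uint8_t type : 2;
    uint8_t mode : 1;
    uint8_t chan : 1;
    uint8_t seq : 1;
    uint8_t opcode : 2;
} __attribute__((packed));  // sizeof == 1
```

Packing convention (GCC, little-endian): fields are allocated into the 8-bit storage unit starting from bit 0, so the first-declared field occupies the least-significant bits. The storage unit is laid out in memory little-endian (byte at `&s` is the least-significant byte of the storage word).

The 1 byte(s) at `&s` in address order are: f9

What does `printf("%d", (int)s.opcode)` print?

3

[0]=0xf9 (little-endian) → word 0xf9
rsvd [0+:1] = (word>>0) & 0x1 = 1
type [1+:2] = (word>>1) & 0x3 = 0
mode [3+:1] = (word>>3) & 0x1 = 1
chan [4+:1] = (word>>4) & 0x1 = 1
seq [5+:1] = (word>>5) & 0x1 = 1
opcode [6+:2] = (word>>6) & 0x3 = 3  ←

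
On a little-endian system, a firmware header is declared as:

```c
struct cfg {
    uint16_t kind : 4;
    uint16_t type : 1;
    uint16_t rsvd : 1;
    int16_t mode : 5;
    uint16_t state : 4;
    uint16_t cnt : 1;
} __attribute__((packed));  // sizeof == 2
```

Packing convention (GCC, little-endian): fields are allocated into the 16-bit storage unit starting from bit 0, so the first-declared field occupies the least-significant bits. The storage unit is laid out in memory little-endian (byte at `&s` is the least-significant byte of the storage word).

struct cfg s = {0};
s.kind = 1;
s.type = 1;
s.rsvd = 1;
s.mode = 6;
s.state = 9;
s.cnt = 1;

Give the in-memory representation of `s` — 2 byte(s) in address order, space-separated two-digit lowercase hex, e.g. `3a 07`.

kind:4 = 1 → 0x1 << 0 → word 0x0001
type:1 = 1 → 0x1 << 4 → word 0x0011
rsvd:1 = 1 → 0x1 << 5 → word 0x0031
mode:5 = 6 → 0x6 << 6 → word 0x01b1
state:4 = 9 → 0x9 << 11 → word 0x49b1
cnt:1 = 1 → 0x1 << 15 → word 0xc9b1
word = 0xc9b1 → little-endian bytes:
  [0]=0xb1  [1]=0xc9

b1 c9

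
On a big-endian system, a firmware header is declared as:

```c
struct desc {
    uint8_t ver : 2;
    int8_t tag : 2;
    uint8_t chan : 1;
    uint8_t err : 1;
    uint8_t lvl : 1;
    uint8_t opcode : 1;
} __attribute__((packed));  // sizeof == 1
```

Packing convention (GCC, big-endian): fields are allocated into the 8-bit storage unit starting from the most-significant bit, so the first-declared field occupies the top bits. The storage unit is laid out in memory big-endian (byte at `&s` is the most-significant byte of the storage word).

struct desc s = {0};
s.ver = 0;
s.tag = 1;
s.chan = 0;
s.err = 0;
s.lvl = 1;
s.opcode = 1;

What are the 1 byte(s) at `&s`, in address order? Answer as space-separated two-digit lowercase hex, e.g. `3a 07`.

ver:2 = 0 → 0x0 << 6 → word 0x00
tag:2 = 1 → 0x1 << 4 → word 0x10
chan:1 = 0 → 0x0 << 3 → word 0x10
err:1 = 0 → 0x0 << 2 → word 0x10
lvl:1 = 1 → 0x1 << 1 → word 0x12
opcode:1 = 1 → 0x1 << 0 → word 0x13
word = 0x13 → big-endian bytes:
  [0]=0x13

13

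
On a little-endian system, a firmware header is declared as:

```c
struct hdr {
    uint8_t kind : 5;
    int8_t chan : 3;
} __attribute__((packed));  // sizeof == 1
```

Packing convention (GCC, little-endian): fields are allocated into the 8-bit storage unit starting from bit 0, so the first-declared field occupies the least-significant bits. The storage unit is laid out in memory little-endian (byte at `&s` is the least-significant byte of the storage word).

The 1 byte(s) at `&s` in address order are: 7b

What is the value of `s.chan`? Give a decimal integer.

3

[0]=0x7b (little-endian) → word 0x7b
kind [0+:5] = (word>>0) & 0x1f = 27
chan [5+:3] = (word>>5) & 0x7 = 3  ←
chan signed 3b, MSB=0: value = 3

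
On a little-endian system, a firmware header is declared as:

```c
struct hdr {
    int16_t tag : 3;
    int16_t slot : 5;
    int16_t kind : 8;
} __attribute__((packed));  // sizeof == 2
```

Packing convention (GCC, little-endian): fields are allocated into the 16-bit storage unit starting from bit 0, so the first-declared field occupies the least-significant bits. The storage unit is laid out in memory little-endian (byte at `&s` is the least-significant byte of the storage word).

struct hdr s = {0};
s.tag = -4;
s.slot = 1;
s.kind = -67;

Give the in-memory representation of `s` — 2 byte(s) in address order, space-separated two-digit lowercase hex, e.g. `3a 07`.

0c bd

[0+:3] tag=-4 & 0x7 = 0x4; word=0x0004
[3+:5] slot=1 & 0x1f = 0x1; word=0x000c
[8+:8] kind=-67 & 0xff = 0xbd; word=0xbd0c
word = 0xbd0c → little-endian bytes:
  [0]=0x0c  [1]=0xbd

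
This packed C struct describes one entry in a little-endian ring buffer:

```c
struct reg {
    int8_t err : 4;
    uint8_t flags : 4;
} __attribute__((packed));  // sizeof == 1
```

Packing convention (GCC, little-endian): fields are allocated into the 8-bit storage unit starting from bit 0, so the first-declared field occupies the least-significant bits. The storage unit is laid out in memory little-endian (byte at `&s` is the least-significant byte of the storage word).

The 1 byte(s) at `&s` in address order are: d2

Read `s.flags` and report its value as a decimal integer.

[0]=0xd2 (little-endian) → word 0xd2
err [0+:4] = (word>>0) & 0xf = 2
flags [4+:4] = (word>>4) & 0xf = 13  ←

13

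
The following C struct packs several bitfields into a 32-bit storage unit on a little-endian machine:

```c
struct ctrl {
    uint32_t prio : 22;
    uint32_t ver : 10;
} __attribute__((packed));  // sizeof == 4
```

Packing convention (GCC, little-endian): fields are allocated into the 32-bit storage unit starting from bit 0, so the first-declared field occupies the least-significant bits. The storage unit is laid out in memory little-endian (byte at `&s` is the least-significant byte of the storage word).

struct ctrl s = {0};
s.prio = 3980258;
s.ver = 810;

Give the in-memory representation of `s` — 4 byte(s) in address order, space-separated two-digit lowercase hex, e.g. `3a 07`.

prio (22b) val=3980258 bits=0x3cbbe2 at bit 0: 0x003cbbe2
ver (10b) val=810 bits=0x32a at bit 22: 0xcabcbbe2
word = 0xcabcbbe2 → little-endian bytes:
  [0]=0xe2  [1]=0xbb  [2]=0xbc  [3]=0xca

e2 bb bc ca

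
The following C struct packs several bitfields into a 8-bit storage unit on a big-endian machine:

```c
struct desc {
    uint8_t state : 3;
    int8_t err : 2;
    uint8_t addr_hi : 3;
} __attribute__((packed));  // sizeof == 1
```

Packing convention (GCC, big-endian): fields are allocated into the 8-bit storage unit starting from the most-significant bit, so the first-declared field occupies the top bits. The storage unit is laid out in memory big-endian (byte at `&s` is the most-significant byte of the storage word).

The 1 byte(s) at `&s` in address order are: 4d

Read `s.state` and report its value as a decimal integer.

2

[0]=0x4d (big-endian) → word 0x4d
state:3 @ bit 5 → (0x4d>>5)&0x7 = 0x2  ←
err:2 @ bit 3 → (0x4d>>3)&0x3 = 0x1
addr_hi:3 @ bit 0 → (0x4d>>0)&0x7 = 0x5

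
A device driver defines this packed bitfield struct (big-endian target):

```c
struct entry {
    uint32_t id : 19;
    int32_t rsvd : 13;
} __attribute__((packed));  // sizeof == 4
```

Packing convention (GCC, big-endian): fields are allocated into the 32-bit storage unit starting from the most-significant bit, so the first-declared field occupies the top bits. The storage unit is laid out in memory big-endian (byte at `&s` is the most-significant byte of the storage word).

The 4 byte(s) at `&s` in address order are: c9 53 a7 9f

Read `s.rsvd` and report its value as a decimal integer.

1951

[0]=0xc9 [1]=0x53 [2]=0xa7 [3]=0x9f (big-endian) → word 0xc953a79f
id:19 @ bit 13 → (0xc953a79f>>13)&0x7ffff = 0x64a9d
rsvd:13 @ bit 0 → (0xc953a79f>>0)&0x1fff = 0x79f  ←
rsvd signed 13b, MSB=0: value = 1951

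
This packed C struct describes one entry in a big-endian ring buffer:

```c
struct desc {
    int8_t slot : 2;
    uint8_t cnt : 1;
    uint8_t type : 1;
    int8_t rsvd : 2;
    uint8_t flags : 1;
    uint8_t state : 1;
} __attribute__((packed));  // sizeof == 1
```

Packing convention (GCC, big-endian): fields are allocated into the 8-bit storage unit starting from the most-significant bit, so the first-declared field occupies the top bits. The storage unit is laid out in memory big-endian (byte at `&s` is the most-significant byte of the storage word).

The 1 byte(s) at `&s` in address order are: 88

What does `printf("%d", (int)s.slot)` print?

[0]=0x88 (big-endian) → word 0x88
slot:2 @ bit 6 → (0x88>>6)&0x3 = 0x2  ←
cnt:1 @ bit 5 → (0x88>>5)&0x1 = 0x0
type:1 @ bit 4 → (0x88>>4)&0x1 = 0x0
rsvd:2 @ bit 2 → (0x88>>2)&0x3 = 0x2
flags:1 @ bit 1 → (0x88>>1)&0x1 = 0x0
state:1 @ bit 0 → (0x88>>0)&0x1 = 0x0
slot signed 2b, MSB=1: 2 - 4 = -2

-2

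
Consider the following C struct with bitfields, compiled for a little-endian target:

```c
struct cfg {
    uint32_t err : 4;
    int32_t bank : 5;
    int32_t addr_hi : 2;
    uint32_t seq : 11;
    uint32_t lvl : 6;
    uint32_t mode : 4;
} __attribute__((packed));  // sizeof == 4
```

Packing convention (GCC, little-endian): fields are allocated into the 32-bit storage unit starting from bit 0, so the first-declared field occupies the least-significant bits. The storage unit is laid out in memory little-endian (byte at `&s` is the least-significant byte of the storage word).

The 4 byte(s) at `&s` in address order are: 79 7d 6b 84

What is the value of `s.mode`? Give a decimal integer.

[0]=0x79 [1]=0x7d [2]=0x6b [3]=0x84 (little-endian) → word 0x846b7d79
err [0+:4] = (word>>0) & 0xf = 9
bank [4+:5] = (word>>4) & 0x1f = 23
addr_hi [9+:2] = (word>>9) & 0x3 = 2
seq [11+:11] = (word>>11) & 0x7ff = 1391
lvl [22+:6] = (word>>22) & 0x3f = 17
mode [28+:4] = (word>>28) & 0xf = 8  ←

8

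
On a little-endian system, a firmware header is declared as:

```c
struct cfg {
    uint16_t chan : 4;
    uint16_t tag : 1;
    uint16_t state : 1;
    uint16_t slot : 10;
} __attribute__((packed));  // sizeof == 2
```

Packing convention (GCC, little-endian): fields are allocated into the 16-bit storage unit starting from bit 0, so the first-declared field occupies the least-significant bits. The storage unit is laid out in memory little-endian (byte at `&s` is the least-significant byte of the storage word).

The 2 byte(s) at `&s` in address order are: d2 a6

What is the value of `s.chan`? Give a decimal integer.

2

[0]=0xd2 [1]=0xa6 (little-endian) → word 0xa6d2
chan [0+:4] = (word>>0) & 0xf = 2  ←
tag [4+:1] = (word>>4) & 0x1 = 1
state [5+:1] = (word>>5) & 0x1 = 0
slot [6+:10] = (word>>6) & 0x3ff = 667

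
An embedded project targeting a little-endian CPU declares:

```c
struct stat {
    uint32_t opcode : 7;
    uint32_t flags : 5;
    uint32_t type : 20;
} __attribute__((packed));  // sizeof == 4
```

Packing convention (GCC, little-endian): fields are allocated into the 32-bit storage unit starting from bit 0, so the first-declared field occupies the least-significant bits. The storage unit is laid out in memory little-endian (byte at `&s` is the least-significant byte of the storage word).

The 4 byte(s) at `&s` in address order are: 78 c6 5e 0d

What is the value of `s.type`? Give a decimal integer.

54764

[0]=0x78 [1]=0xc6 [2]=0x5e [3]=0x0d (little-endian) → word 0x0d5ec678
opcode [0+:7] = (word>>0) & 0x7f = 120
flags [7+:5] = (word>>7) & 0x1f = 12
type [12+:20] = (word>>12) & 0xfffff = 54764  ←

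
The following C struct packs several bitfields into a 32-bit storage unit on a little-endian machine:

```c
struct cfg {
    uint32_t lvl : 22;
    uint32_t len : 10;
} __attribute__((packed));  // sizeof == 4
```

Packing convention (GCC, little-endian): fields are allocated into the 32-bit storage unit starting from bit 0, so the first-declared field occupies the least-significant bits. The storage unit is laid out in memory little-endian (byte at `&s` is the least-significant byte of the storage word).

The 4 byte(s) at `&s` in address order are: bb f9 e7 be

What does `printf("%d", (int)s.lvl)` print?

2619835

[0]=0xbb [1]=0xf9 [2]=0xe7 [3]=0xbe (little-endian) → word 0xbee7f9bb
lvl [0+:22] = (word>>0) & 0x3fffff = 2619835  ←
len [22+:10] = (word>>22) & 0x3ff = 763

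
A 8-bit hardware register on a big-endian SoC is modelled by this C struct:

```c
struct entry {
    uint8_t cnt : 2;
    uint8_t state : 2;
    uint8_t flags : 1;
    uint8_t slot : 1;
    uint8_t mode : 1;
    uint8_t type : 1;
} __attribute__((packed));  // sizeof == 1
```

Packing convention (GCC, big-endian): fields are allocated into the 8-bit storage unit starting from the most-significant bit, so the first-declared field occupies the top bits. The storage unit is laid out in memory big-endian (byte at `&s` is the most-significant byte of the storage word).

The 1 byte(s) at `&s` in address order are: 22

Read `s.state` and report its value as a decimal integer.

[0]=0x22 (big-endian) → word 0x22
cnt:2 @ bit 6 → (0x22>>6)&0x3 = 0x0
state:2 @ bit 4 → (0x22>>4)&0x3 = 0x2  ←
flags:1 @ bit 3 → (0x22>>3)&0x1 = 0x0
slot:1 @ bit 2 → (0x22>>2)&0x1 = 0x0
mode:1 @ bit 1 → (0x22>>1)&0x1 = 0x1
type:1 @ bit 0 → (0x22>>0)&0x1 = 0x0

2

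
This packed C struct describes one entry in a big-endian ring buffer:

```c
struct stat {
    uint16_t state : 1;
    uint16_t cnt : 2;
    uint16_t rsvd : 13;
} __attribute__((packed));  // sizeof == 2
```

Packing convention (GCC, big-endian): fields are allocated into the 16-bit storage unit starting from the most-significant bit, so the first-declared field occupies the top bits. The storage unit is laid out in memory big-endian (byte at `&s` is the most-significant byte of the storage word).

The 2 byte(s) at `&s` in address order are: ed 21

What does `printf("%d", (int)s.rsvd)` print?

[0]=0xed [1]=0x21 (big-endian) → word 0xed21
state:1 @ bit 15 → (0xed21>>15)&0x1 = 0x1
cnt:2 @ bit 13 → (0xed21>>13)&0x3 = 0x3
rsvd:13 @ bit 0 → (0xed21>>0)&0x1fff = 0xd21  ←

3361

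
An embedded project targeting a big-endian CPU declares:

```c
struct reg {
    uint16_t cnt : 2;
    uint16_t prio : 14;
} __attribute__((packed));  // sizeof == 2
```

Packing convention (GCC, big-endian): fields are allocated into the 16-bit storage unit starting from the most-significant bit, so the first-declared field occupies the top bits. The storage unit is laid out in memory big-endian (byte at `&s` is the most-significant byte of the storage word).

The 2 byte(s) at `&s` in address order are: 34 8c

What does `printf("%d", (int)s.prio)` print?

13452

[0]=0x34 [1]=0x8c (big-endian) → word 0x348c
cnt [14+:2] = (word>>14) & 0x3 = 0
prio [0+:14] = (word>>0) & 0x3fff = 13452  ←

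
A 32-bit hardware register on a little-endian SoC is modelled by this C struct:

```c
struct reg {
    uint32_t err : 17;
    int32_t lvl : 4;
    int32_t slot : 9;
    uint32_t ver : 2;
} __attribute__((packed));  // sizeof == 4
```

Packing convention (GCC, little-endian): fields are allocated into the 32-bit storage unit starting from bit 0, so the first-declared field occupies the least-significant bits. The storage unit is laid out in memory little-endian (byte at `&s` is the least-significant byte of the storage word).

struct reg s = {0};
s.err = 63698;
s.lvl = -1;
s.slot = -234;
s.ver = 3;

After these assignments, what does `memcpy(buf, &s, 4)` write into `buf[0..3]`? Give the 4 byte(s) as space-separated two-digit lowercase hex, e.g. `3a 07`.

err:17 = 63698 → 0xf8d2 << 0 → word 0x0000f8d2
lvl:4 = -1 → 0xf << 17 → word 0x001ef8d2
slot:9 = -234 → 0x116 << 21 → word 0x22def8d2
ver:2 = 3 → 0x3 << 30 → word 0xe2def8d2
word = 0xe2def8d2 → little-endian bytes:
  [0]=0xd2  [1]=0xf8  [2]=0xde  [3]=0xe2

d2 f8 de e2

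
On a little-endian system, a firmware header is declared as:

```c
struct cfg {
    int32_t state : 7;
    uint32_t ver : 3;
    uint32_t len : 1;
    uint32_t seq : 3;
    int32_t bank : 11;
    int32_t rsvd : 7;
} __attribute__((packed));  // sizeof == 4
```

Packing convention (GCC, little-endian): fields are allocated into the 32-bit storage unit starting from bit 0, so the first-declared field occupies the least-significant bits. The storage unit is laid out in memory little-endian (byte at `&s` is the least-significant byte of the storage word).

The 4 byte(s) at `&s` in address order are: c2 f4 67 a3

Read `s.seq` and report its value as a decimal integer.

6

[0]=0xc2 [1]=0xf4 [2]=0x67 [3]=0xa3 (little-endian) → word 0xa367f4c2
state:7 @ bit 0 → (0xa367f4c2>>0)&0x7f = 0x42
ver:3 @ bit 7 → (0xa367f4c2>>7)&0x7 = 0x1
len:1 @ bit 10 → (0xa367f4c2>>10)&0x1 = 0x1
seq:3 @ bit 11 → (0xa367f4c2>>11)&0x7 = 0x6  ←
bank:11 @ bit 14 → (0xa367f4c2>>14)&0x7ff = 0x59f
rsvd:7 @ bit 25 → (0xa367f4c2>>25)&0x7f = 0x51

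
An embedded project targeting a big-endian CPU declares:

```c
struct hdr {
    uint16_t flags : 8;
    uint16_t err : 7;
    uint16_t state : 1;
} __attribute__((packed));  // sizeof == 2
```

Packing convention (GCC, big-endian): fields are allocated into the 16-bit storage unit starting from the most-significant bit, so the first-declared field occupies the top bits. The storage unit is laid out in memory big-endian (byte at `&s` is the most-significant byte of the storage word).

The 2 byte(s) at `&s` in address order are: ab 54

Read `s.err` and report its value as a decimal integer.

[0]=0xab [1]=0x54 (big-endian) → word 0xab54
flags:8 @ bit 8 → (0xab54>>8)&0xff = 0xab
err:7 @ bit 1 → (0xab54>>1)&0x7f = 0x2a  ←
state:1 @ bit 0 → (0xab54>>0)&0x1 = 0x0

42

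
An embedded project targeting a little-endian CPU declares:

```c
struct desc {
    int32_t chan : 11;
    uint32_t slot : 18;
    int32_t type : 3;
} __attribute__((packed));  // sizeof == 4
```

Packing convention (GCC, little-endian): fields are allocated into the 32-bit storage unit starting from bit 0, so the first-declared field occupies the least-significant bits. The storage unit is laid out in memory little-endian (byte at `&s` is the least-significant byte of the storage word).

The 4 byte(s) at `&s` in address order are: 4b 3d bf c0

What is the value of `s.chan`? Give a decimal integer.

-693

[0]=0x4b [1]=0x3d [2]=0xbf [3]=0xc0 (little-endian) → word 0xc0bf3d4b
chan [0+:11] = (word>>0) & 0x7ff = 1355  ←
slot [11+:18] = (word>>11) & 0x3ffff = 6119
type [29+:3] = (word>>29) & 0x7 = 6
chan signed 11b, MSB=1: 1355 - 2048 = -693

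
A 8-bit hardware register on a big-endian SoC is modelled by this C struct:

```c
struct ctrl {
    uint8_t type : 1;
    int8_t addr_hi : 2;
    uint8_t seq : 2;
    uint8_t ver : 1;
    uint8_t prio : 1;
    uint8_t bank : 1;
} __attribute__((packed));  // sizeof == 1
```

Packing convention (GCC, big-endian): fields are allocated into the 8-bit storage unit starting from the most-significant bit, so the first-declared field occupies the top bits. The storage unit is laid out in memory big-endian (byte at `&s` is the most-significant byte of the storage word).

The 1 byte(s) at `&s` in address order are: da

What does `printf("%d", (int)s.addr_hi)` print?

[0]=0xda (big-endian) → word 0xda
type [7+:1] = (word>>7) & 0x1 = 1
addr_hi [5+:2] = (word>>5) & 0x3 = 2  ←
seq [3+:2] = (word>>3) & 0x3 = 3
ver [2+:1] = (word>>2) & 0x1 = 0
prio [1+:1] = (word>>1) & 0x1 = 1
bank [0+:1] = (word>>0) & 0x1 = 0
addr_hi signed 2b, MSB=1: 2 - 4 = -2

-2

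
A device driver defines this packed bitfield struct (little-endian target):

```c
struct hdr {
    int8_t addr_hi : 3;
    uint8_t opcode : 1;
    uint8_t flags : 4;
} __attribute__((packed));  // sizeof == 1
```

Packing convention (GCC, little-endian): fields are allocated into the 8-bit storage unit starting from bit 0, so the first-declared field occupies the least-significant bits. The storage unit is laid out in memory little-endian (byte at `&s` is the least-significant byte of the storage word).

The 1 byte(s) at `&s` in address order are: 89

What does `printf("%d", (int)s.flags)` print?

[0]=0x89 (little-endian) → word 0x89
addr_hi [0+:3] = (word>>0) & 0x7 = 1
opcode [3+:1] = (word>>3) & 0x1 = 1
flags [4+:4] = (word>>4) & 0xf = 8  ←

8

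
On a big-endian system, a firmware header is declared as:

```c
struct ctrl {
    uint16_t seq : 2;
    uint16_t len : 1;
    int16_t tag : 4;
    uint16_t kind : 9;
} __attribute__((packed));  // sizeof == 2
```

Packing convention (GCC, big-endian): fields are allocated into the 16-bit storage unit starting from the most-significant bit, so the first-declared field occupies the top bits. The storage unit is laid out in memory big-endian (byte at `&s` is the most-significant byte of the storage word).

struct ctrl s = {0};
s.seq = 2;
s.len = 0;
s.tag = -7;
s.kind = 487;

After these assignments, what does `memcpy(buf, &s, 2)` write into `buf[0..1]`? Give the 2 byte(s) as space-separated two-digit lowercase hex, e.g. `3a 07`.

93 e7

seq:2 = 2 → 0x2 << 14 → word 0x8000
len:1 = 0 → 0x0 << 13 → word 0x8000
tag:4 = -7 → 0x9 << 9 → word 0x9200
kind:9 = 487 → 0x1e7 << 0 → word 0x93e7
word = 0x93e7 → big-endian bytes:
  [0]=0x93  [1]=0xe7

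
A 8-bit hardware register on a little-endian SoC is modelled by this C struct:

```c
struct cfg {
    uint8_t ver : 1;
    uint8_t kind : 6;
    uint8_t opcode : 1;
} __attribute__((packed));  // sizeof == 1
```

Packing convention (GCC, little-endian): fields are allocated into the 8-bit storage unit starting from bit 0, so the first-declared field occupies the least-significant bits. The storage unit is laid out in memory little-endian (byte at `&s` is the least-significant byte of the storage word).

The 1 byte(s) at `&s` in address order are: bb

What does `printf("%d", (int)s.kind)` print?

[0]=0xbb (little-endian) → word 0xbb
ver [0+:1] = (word>>0) & 0x1 = 1
kind [1+:6] = (word>>1) & 0x3f = 29  ←
opcode [7+:1] = (word>>7) & 0x1 = 1

29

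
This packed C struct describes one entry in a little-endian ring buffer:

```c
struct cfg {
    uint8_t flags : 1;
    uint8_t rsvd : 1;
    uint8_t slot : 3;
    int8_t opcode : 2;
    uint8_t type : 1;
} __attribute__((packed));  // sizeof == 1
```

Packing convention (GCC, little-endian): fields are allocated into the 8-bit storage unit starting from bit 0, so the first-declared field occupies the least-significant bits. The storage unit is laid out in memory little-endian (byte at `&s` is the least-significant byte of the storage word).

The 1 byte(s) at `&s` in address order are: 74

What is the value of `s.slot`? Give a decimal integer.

5

[0]=0x74 (little-endian) → word 0x74
flags [0+:1] = (word>>0) & 0x1 = 0
rsvd [1+:1] = (word>>1) & 0x1 = 0
slot [2+:3] = (word>>2) & 0x7 = 5  ←
opcode [5+:2] = (word>>5) & 0x3 = 3
type [7+:1] = (word>>7) & 0x1 = 0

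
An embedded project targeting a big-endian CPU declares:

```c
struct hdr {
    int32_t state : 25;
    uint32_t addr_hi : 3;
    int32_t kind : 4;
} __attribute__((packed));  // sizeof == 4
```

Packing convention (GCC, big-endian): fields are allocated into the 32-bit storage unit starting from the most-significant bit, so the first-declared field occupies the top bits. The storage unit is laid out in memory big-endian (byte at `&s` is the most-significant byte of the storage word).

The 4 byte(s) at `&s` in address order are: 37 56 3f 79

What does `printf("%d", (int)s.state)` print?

7253118

[0]=0x37 [1]=0x56 [2]=0x3f [3]=0x79 (big-endian) → word 0x37563f79
state:25 @ bit 7 → (0x37563f79>>7)&0x1ffffff = 0x6eac7e  ←
addr_hi:3 @ bit 4 → (0x37563f79>>4)&0x7 = 0x7
kind:4 @ bit 0 → (0x37563f79>>0)&0xf = 0x9
state signed 25b, MSB=0: value = 7253118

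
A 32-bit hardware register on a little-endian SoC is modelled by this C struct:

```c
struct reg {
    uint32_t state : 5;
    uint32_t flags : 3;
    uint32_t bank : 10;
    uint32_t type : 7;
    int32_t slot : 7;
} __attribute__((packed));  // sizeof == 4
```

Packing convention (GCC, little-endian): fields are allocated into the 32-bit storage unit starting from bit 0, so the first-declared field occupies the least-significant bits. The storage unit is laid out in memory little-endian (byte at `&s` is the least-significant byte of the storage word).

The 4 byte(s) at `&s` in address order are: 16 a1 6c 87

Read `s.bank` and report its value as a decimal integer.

161

[0]=0x16 [1]=0xa1 [2]=0x6c [3]=0x87 (little-endian) → word 0x876ca116
state [0+:5] = (word>>0) & 0x1f = 22
flags [5+:3] = (word>>5) & 0x7 = 0
bank [8+:10] = (word>>8) & 0x3ff = 161  ←
type [18+:7] = (word>>18) & 0x7f = 91
slot [25+:7] = (word>>25) & 0x7f = 67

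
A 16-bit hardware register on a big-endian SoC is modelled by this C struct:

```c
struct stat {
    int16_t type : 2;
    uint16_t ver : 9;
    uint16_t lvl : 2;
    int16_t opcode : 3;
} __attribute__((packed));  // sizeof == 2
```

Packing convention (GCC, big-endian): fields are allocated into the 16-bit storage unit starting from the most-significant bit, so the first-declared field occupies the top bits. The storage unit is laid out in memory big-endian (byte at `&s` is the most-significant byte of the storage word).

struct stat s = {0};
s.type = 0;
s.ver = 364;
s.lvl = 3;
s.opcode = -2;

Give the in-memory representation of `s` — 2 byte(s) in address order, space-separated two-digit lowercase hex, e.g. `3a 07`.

2d 9e

type (2b) val=0 bits=0x0 at bit 14: 0x0000
ver (9b) val=364 bits=0x16c at bit 5: 0x2d80
lvl (2b) val=3 bits=0x3 at bit 3: 0x2d98
opcode (3b) val=-2 bits=0x6 at bit 0: 0x2d9e
word = 0x2d9e → big-endian bytes:
  [0]=0x2d  [1]=0x9e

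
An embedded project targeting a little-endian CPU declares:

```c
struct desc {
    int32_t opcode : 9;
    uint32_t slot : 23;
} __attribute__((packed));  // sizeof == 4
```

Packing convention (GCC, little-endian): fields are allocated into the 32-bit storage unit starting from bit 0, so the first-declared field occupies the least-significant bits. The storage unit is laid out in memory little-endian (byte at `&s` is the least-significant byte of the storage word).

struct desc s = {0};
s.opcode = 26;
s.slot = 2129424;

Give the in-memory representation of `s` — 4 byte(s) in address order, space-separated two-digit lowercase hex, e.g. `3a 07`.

1a 20 fc 40

opcode:9 = 26 → 0x1a << 0 → word 0x0000001a
slot:23 = 2129424 → 0x207e10 << 9 → word 0x40fc201a
word = 0x40fc201a → little-endian bytes:
  [0]=0x1a  [1]=0x20  [2]=0xfc  [3]=0x40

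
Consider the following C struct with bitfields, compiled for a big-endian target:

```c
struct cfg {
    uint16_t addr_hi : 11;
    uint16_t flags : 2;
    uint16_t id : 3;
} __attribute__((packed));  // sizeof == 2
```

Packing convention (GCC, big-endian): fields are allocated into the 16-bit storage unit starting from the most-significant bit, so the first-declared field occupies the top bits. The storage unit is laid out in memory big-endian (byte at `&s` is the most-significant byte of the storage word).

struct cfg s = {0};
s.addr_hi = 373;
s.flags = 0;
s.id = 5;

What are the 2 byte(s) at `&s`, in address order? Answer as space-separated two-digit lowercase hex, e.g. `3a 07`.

addr_hi (11b) val=373 bits=0x175 at bit 5: 0x2ea0
flags (2b) val=0 bits=0x0 at bit 3: 0x2ea0
id (3b) val=5 bits=0x5 at bit 0: 0x2ea5
word = 0x2ea5 → big-endian bytes:
  [0]=0x2e  [1]=0xa5

2e a5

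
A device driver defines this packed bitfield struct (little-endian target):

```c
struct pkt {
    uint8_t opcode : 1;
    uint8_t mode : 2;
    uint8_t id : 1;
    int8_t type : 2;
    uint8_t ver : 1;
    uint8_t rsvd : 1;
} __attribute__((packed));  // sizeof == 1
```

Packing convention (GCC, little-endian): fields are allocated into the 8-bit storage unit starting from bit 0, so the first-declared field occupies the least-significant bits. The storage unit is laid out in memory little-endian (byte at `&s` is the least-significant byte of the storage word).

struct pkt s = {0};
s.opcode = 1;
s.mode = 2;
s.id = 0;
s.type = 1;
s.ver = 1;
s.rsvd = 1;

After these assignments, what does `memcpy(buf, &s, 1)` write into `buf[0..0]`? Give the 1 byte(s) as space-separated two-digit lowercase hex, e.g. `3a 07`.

d5

opcode (1b) val=1 bits=0x1 at bit 0: 0x01
mode (2b) val=2 bits=0x2 at bit 1: 0x05
id (1b) val=0 bits=0x0 at bit 3: 0x05
type (2b) val=1 bits=0x1 at bit 4: 0x15
ver (1b) val=1 bits=0x1 at bit 6: 0x55
rsvd (1b) val=1 bits=0x1 at bit 7: 0xd5
word = 0xd5 → little-endian bytes:
  [0]=0xd5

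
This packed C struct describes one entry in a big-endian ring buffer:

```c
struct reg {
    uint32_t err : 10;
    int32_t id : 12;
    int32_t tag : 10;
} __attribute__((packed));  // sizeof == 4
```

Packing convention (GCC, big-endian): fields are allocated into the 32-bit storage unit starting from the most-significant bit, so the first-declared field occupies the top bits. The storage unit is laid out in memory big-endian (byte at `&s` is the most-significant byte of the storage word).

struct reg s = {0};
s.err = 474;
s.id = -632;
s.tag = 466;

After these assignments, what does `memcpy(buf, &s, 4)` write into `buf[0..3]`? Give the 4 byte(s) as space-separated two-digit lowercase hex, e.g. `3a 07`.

76 b6 21 d2

[22+:10] err=474 & 0x3ff = 0x1da; word=0x76800000
[10+:12] id=-632 & 0xfff = 0xd88; word=0x76b62000
[0+:10] tag=466 & 0x3ff = 0x1d2; word=0x76b621d2
word = 0x76b621d2 → big-endian bytes:
  [0]=0x76  [1]=0xb6  [2]=0x21  [3]=0xd2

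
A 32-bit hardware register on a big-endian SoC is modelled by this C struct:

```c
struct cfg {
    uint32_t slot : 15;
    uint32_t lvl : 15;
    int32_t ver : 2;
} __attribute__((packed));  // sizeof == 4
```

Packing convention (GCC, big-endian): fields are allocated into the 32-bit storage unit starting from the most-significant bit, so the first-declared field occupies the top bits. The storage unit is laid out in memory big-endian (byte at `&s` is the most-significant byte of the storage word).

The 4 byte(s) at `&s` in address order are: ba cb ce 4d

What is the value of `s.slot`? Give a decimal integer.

23909

[0]=0xba [1]=0xcb [2]=0xce [3]=0x4d (big-endian) → word 0xbacbce4d
slot:15 @ bit 17 → (0xbacbce4d>>17)&0x7fff = 0x5d65  ←
lvl:15 @ bit 2 → (0xbacbce4d>>2)&0x7fff = 0x7393
ver:2 @ bit 0 → (0xbacbce4d>>0)&0x3 = 0x1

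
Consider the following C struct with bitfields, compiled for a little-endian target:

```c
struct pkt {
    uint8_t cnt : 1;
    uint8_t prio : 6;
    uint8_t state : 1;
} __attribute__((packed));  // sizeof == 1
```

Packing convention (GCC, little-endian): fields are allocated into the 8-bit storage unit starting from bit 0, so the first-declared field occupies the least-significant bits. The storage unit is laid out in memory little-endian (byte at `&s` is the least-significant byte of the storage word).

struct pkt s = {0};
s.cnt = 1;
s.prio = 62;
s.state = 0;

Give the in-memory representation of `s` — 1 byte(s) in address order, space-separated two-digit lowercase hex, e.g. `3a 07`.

7d

cnt (1b) val=1 bits=0x1 at bit 0: 0x01
prio (6b) val=62 bits=0x3e at bit 1: 0x7d
state (1b) val=0 bits=0x0 at bit 7: 0x7d
word = 0x7d → little-endian bytes:
  [0]=0x7d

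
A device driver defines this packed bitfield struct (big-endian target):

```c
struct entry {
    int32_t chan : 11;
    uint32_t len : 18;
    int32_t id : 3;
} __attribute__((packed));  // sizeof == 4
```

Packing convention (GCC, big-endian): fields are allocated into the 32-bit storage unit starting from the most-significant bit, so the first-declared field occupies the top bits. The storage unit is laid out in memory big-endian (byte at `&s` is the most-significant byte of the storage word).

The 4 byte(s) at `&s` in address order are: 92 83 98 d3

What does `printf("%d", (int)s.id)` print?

[0]=0x92 [1]=0x83 [2]=0x98 [3]=0xd3 (big-endian) → word 0x928398d3
chan:11 @ bit 21 → (0x928398d3>>21)&0x7ff = 0x494
len:18 @ bit 3 → (0x928398d3>>3)&0x3ffff = 0x731a
id:3 @ bit 0 → (0x928398d3>>0)&0x7 = 0x3  ←
id signed 3b, MSB=0: value = 3

3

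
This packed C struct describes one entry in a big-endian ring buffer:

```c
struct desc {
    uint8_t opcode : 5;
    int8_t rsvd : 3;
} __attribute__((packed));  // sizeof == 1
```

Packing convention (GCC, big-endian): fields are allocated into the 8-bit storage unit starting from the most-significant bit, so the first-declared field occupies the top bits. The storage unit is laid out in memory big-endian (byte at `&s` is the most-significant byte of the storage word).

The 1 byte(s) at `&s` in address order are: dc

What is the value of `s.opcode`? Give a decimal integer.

[0]=0xdc (big-endian) → word 0xdc
opcode [3+:5] = (word>>3) & 0x1f = 27  ←
rsvd [0+:3] = (word>>0) & 0x7 = 4

27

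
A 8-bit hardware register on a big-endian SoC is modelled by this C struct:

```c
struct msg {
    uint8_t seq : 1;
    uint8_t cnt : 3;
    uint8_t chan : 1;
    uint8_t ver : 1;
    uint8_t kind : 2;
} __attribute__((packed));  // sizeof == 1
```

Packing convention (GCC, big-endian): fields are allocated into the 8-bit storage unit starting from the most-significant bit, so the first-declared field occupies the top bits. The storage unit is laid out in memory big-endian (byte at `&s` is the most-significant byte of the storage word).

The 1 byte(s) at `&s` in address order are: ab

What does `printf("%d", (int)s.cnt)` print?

2

[0]=0xab (big-endian) → word 0xab
seq:1 @ bit 7 → (0xab>>7)&0x1 = 0x1
cnt:3 @ bit 4 → (0xab>>4)&0x7 = 0x2  ←
chan:1 @ bit 3 → (0xab>>3)&0x1 = 0x1
ver:1 @ bit 2 → (0xab>>2)&0x1 = 0x0
kind:2 @ bit 0 → (0xab>>0)&0x3 = 0x3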